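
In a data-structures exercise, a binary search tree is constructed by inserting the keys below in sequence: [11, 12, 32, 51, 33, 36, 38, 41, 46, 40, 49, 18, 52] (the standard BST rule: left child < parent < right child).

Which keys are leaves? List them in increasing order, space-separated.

18 40 49 52

11: root
12: right child of 11 (depth 1)
32: right child of 12 (depth 2)
51: right child of 32 (depth 3)
33: left child of 51 (depth 4)
36: right child of 33 (depth 5)
38: right child of 36 (depth 6)
41: right child of 38 (depth 7)
46: right child of 41 (depth 8)
40: left child of 41 (depth 8)
49: right child of 46 (depth 9)
18: left child of 32 (depth 3)
52: right child of 51 (depth 4)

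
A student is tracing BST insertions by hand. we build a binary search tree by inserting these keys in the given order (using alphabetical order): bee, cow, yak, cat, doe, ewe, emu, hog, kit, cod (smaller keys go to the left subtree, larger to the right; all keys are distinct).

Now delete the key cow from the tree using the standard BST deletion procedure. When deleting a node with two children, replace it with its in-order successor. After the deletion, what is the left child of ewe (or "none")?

emu

bee: root
cow: right child of bee (depth 1)
yak: right child of cow (depth 2)
cat: left child of cow (depth 2)
doe: left child of yak (depth 3)
ewe: right child of doe (depth 4)
emu: left child of ewe (depth 5)
hog: right child of ewe (depth 5)
kit: right child of hog (depth 6)
cod: right child of cat (depth 3)

Delete cow (two children — replace with in-order successor).
After deletion, ewe's left child: emu.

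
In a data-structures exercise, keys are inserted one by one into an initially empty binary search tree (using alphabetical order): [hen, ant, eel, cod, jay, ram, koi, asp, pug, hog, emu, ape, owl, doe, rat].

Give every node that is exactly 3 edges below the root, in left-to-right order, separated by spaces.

cod emu koi rat

Resulting structure (node: left, right):
  hen: L=ant, R=jay
  ant: L=–, R=eel
  eel: L=cod, R=emu
  cod: L=asp, R=doe
  jay: L=hog, R=ram
  ram: L=koi, R=rat
  koi: L=–, R=pug
  asp: L=ape, R=–
  pug: L=owl, R=–
  hog: L=–, R=–
  emu: L=–, R=–
  ape: L=–, R=–
  owl: L=–, R=–
  doe: L=–, R=–
  rat: L=–, R=–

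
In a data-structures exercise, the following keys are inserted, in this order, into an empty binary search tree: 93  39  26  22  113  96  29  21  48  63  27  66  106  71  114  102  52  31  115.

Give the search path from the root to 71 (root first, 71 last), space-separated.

93: root
39: left child of 93 (depth 1)
26: left child of 39 (depth 2)
22: left child of 26 (depth 3)
113: right child of 93 (depth 1)
96: left child of 113 (depth 2)
29: right child of 26 (depth 3)
21: left child of 22 (depth 4)
48: right child of 39 (depth 2)
63: right child of 48 (depth 3)
27: left child of 29 (depth 4)
66: right child of 63 (depth 4)
106: right child of 96 (depth 3)
71: right child of 66 (depth 5)
114: right child of 113 (depth 2)
102: left child of 106 (depth 4)
52: left child of 63 (depth 4)
31: right child of 29 (depth 4)
115: right child of 114 (depth 3)

93 39 48 63 66 71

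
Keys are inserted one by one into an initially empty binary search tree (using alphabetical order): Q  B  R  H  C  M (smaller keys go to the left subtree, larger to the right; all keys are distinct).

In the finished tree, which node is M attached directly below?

H

Insert Q: tree is empty, so Q becomes the root.
Insert B: B < Q → go left. Place as left child of Q.
Insert R: R > Q → go right. Place as right child of Q.
Insert H: H < Q → go left; H > B → go right. Place as right child of B.
Insert C: C < Q → go left; C > B → go right; C < H → go left. Place as left child of H.
Insert M: M < Q → go left; M > B → go right; M > H → go right. Place as right child of H.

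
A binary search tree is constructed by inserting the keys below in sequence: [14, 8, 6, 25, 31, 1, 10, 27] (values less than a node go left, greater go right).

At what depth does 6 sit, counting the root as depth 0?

14: root
8: left child of 14 (depth 1)
6: left child of 8 (depth 2)
25: right child of 14 (depth 1)
31: right child of 25 (depth 2)
1: left child of 6 (depth 3)
10: right child of 8 (depth 2)
27: left child of 31 (depth 3)

Path to 6: 14 → 8 → 6, which is 2 edges.

2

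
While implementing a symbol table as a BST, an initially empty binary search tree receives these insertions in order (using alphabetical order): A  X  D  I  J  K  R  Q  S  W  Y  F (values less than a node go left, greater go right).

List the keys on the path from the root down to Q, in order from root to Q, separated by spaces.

A X D I J K R Q

A: root
X: right child of A (depth 1)
D: left child of X (depth 2)
I: right child of D (depth 3)
J: right child of I (depth 4)
K: right child of J (depth 5)
R: right child of K (depth 6)
Q: left child of R (depth 7)
S: right child of R (depth 7)
W: right child of S (depth 8)
Y: right child of X (depth 2)
F: left child of I (depth 4)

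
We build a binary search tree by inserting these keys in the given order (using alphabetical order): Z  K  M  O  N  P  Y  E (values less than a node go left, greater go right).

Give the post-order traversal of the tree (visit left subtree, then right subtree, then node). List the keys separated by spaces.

E N Y P O M K Z

Z: root
K: left child of Z (depth 1)
M: right child of K (depth 2)
O: right child of M (depth 3)
N: left child of O (depth 4)
P: right child of O (depth 4)
Y: right child of P (depth 5)
E: left child of K (depth 2)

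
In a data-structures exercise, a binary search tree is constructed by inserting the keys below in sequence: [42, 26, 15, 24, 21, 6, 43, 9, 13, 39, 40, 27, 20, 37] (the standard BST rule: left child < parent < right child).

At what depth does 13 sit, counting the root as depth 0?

Insert 42: tree is empty, so 42 becomes the root.
Insert 26: 26 < 42 → go left. Place as left child of 42.
Insert 15: 15 < 42 → go left; 15 < 26 → go left. Place as left child of 26.
Insert 24: 24 < 42 → go left; 24 < 26 → go left; 24 > 15 → go right. Place as right child of 15.
Insert 21: 21 < 42 → go left; 21 < 26 → go left; 21 > 15 → go right; 21 < 24 → go left. Place as left child of 24.
Insert 6: 6 < 42 → go left; 6 < 26 → go left; 6 < 15 → go left. Place as left child of 15.
Insert 43: 43 > 42 → go right. Place as right child of 42.
Insert 9: 9 < 42 → go left; 9 < 26 → go left; 9 < 15 → go left; 9 > 6 → go right. Place as right child of 6.
Insert 13: 13 < 42 → go left; 13 < 26 → go left; 13 < 15 → go left; 13 > 6 → go right; 13 > 9 → go right. Place as right child of 9.
Insert 39: 39 < 42 → go left; 39 > 26 → go right. Place as right child of 26.
Insert 40: 40 < 42 → go left; 40 > 26 → go right; 40 > 39 → go right. Place as right child of 39.
Insert 27: 27 < 42 → go left; 27 > 26 → go right; 27 < 39 → go left. Place as left child of 39.
Insert 20: 20 < 42 → go left; 20 < 26 → go left; 20 > 15 → go right; 20 < 24 → go left; 20 < 21 → go left. Place as left child of 21.
Insert 37: 37 < 42 → go left; 37 > 26 → go right; 37 < 39 → go left; 37 > 27 → go right. Place as right child of 27.

Path to 13: 42 → 26 → 15 → 6 → 9 → 13, which is 5 edges.

5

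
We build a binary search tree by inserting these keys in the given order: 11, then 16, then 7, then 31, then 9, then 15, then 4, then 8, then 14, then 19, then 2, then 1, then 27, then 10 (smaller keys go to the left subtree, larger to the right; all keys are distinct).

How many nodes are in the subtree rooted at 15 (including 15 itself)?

2

11: root
16: right child of 11 (depth 1)
7: left child of 11 (depth 1)
31: right child of 16 (depth 2)
9: right child of 7 (depth 2)
15: left child of 16 (depth 2)
4: left child of 7 (depth 2)
8: left child of 9 (depth 3)
14: left child of 15 (depth 3)
19: left child of 31 (depth 3)
2: left child of 4 (depth 3)
1: left child of 2 (depth 4)
27: right child of 19 (depth 4)
10: right child of 9 (depth 3)

Subtree rooted at 15 contains: 15, 14 — 2 nodes.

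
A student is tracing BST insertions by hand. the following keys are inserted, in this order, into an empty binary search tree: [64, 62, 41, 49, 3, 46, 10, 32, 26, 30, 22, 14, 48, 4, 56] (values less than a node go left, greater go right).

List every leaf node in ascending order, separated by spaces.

64: root
62: left child of 64 (depth 1)
41: left child of 62 (depth 2)
49: right child of 41 (depth 3)
3: left child of 41 (depth 3)
46: left child of 49 (depth 4)
10: right child of 3 (depth 4)
32: right child of 10 (depth 5)
26: left child of 32 (depth 6)
30: right child of 26 (depth 7)
22: left child of 26 (depth 7)
14: left child of 22 (depth 8)
48: right child of 46 (depth 5)
4: left child of 10 (depth 5)
56: right child of 49 (depth 4)

4 14 30 48 56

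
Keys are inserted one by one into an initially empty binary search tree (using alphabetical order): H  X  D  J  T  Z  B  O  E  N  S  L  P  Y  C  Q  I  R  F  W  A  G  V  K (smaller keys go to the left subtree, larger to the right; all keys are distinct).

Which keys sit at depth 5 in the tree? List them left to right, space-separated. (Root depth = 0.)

H: root
X: right child of H (depth 1)
D: left child of H (depth 1)
J: left child of X (depth 2)
T: right child of J (depth 3)
Z: right child of X (depth 2)
B: left child of D (depth 2)
O: left child of T (depth 4)
E: right child of D (depth 2)
N: left child of O (depth 5)
S: right child of O (depth 5)
L: left child of N (depth 6)
P: left child of S (depth 6)
Y: left child of Z (depth 3)
C: right child of B (depth 3)
Q: right child of P (depth 7)
I: left child of J (depth 3)
R: right child of Q (depth 8)
F: right child of E (depth 3)
W: right child of T (depth 4)
A: left child of B (depth 3)
G: right child of F (depth 4)
V: left child of W (depth 5)
K: left child of L (depth 7)

N S V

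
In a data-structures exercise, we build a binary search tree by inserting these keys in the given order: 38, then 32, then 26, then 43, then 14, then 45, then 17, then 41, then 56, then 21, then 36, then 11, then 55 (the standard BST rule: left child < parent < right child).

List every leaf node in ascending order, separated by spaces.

11 21 36 41 55

38: root
32: left child of 38 (depth 1)
26: left child of 32 (depth 2)
43: right child of 38 (depth 1)
14: left child of 26 (depth 3)
45: right child of 43 (depth 2)
17: right child of 14 (depth 4)
41: left child of 43 (depth 2)
56: right child of 45 (depth 3)
21: right child of 17 (depth 5)
36: right child of 32 (depth 2)
11: left child of 14 (depth 4)
55: left child of 56 (depth 4)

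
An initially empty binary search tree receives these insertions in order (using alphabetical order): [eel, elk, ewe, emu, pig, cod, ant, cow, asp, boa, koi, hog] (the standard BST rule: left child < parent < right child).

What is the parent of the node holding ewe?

elk

eel: root
elk: right child of eel (depth 1)
ewe: right child of elk (depth 2)
emu: left child of ewe (depth 3)
pig: right child of ewe (depth 3)
cod: left child of eel (depth 1)
ant: left child of cod (depth 2)
cow: right child of cod (depth 2)
asp: right child of ant (depth 3)
boa: right child of asp (depth 4)
koi: left child of pig (depth 4)
hog: left child of koi (depth 5)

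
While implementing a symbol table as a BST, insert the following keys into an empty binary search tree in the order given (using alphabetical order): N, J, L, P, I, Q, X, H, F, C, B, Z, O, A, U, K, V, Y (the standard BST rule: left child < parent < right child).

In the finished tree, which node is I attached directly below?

J

Insert N: tree is empty, so N becomes the root.
Insert J: J < N → go left. Place as left child of N.
Insert L: L < N → go left; L > J → go right. Place as right child of J.
Insert P: P > N → go right. Place as right child of N.
Insert I: I < N → go left; I < J → go left. Place as left child of J.
Insert Q: Q > N → go right; Q > P → go right. Place as right child of P.
Insert X: X > N → go right; X > P → go right; X > Q → go right. Place as right child of Q.
Insert H: H < N → go left; H < J → go left; H < I → go left. Place as left child of I.
Insert F: F < N → go left; F < J → go left; F < I → go left; F < H → go left. Place as left child of H.
Insert C: C < N → go left; C < J → go left; C < I → go left; C < H → go left; C < F → go left. Place as left child of F.
Insert B: B < N → go left; B < J → go left; B < I → go left; B < H → go left; B < F → go left; B < C → go left. Place as left child of C.
Insert Z: Z > N → go right; Z > P → go right; Z > Q → go right; Z > X → go right. Place as right child of X.
Insert O: O > N → go right; O < P → go left. Place as left child of P.
Insert A: A < N → go left; A < J → go left; A < I → go left; A < H → go left; A < F → go left; A < C → go left; A < B → go left. Place as left child of B.
Insert U: U > N → go right; U > P → go right; U > Q → go right; U < X → go left. Place as left child of X.
Insert K: K < N → go left; K > J → go right; K < L → go left. Place as left child of L.
Insert V: V > N → go right; V > P → go right; V > Q → go right; V < X → go left; V > U → go right. Place as right child of U.
Insert Y: Y > N → go right; Y > P → go right; Y > Q → go right; Y > X → go right; Y < Z → go left. Place as left child of Z.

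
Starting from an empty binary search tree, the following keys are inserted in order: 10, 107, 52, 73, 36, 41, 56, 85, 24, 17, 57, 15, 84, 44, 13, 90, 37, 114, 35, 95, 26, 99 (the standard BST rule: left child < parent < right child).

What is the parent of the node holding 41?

36

Insert 10: tree is empty, so 10 becomes the root.
Insert 107: 107 > 10 → go right. Place as right child of 10.
Insert 52: 52 > 10 → go right; 52 < 107 → go left. Place as left child of 107.
Insert 73: 73 > 10 → go right; 73 < 107 → go left; 73 > 52 → go right. Place as right child of 52.
Insert 36: 36 > 10 → go right; 36 < 107 → go left; 36 < 52 → go left. Place as left child of 52.
Insert 41: 41 > 10 → go right; 41 < 107 → go left; 41 < 52 → go left; 41 > 36 → go right. Place as right child of 36.
Insert 56: 56 > 10 → go right; 56 < 107 → go left; 56 > 52 → go right; 56 < 73 → go left. Place as left child of 73.
Insert 85: 85 > 10 → go right; 85 < 107 → go left; 85 > 52 → go right; 85 > 73 → go right. Place as right child of 73.
Insert 24: 24 > 10 → go right; 24 < 107 → go left; 24 < 52 → go left; 24 < 36 → go left. Place as left child of 36.
Insert 17: 17 > 10 → go right; 17 < 107 → go left; 17 < 52 → go left; 17 < 36 → go left; 17 < 24 → go left. Place as left child of 24.
Insert 57: 57 > 10 → go right; 57 < 107 → go left; 57 > 52 → go right; 57 < 73 → go left; 57 > 56 → go right. Place as right child of 56.
Insert 15: 15 > 10 → go right; 15 < 107 → go left; 15 < 52 → go left; 15 < 36 → go left; 15 < 24 → go left; 15 < 17 → go left. Place as left child of 17.
Insert 84: 84 > 10 → go right; 84 < 107 → go left; 84 > 52 → go right; 84 > 73 → go right; 84 < 85 → go left. Place as left child of 85.
Insert 44: 44 > 10 → go right; 44 < 107 → go left; 44 < 52 → go left; 44 > 36 → go right; 44 > 41 → go right. Place as right child of 41.
Insert 13: 13 > 10 → go right; 13 < 107 → go left; 13 < 52 → go left; 13 < 36 → go left; 13 < 24 → go left; 13 < 17 → go left; 13 < 15 → go left. Place as left child of 15.
Insert 90: 90 > 10 → go right; 90 < 107 → go left; 90 > 52 → go right; 90 > 73 → go right; 90 > 85 → go right. Place as right child of 85.
Insert 37: 37 > 10 → go right; 37 < 107 → go left; 37 < 52 → go left; 37 > 36 → go right; 37 < 41 → go left. Place as left child of 41.
Insert 114: 114 > 10 → go right; 114 > 107 → go right. Place as right child of 107.
Insert 35: 35 > 10 → go right; 35 < 107 → go left; 35 < 52 → go left; 35 < 36 → go left; 35 > 24 → go right. Place as right child of 24.
Insert 95: 95 > 10 → go right; 95 < 107 → go left; 95 > 52 → go right; 95 > 73 → go right; 95 > 85 → go right; 95 > 90 → go right. Place as right child of 90.
Insert 26: 26 > 10 → go right; 26 < 107 → go left; 26 < 52 → go left; 26 < 36 → go left; 26 > 24 → go right; 26 < 35 → go left. Place as left child of 35.
Insert 99: 99 > 10 → go right; 99 < 107 → go left; 99 > 52 → go right; 99 > 73 → go right; 99 > 85 → go right; 99 > 90 → go right; 99 > 95 → go right. Place as right child of 95.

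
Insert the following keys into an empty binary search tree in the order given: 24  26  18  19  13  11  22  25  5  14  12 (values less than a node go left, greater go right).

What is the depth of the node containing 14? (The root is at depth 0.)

Resulting structure (node: left, right):
  24: L=18, R=26
  26: L=25, R=–
  18: L=13, R=19
  19: L=–, R=22
  13: L=11, R=14
  11: L=5, R=12
  22: L=–, R=–
  25: L=–, R=–
  5: L=–, R=–
  14: L=–, R=–
  12: L=–, R=–

Path to 14: 24 → 18 → 13 → 14, which is 3 edges.

3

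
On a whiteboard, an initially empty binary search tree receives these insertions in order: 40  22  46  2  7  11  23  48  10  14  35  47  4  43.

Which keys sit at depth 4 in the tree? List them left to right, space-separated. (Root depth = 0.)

4 11

Insert 40: tree is empty, so 40 becomes the root.
Insert 22: 22 < 40 → go left. Place as left child of 40.
Insert 46: 46 > 40 → go right. Place as right child of 40.
Insert 2: 2 < 40 → go left; 2 < 22 → go left. Place as left child of 22.
Insert 7: 7 < 40 → go left; 7 < 22 → go left; 7 > 2 → go right. Place as right child of 2.
Insert 11: 11 < 40 → go left; 11 < 22 → go left; 11 > 2 → go right; 11 > 7 → go right. Place as right child of 7.
Insert 23: 23 < 40 → go left; 23 > 22 → go right. Place as right child of 22.
Insert 48: 48 > 40 → go right; 48 > 46 → go right. Place as right child of 46.
Insert 10: 10 < 40 → go left; 10 < 22 → go left; 10 > 2 → go right; 10 > 7 → go right; 10 < 11 → go left. Place as left child of 11.
Insert 14: 14 < 40 → go left; 14 < 22 → go left; 14 > 2 → go right; 14 > 7 → go right; 14 > 11 → go right. Place as right child of 11.
Insert 35: 35 < 40 → go left; 35 > 22 → go right; 35 > 23 → go right. Place as right child of 23.
Insert 47: 47 > 40 → go right; 47 > 46 → go right; 47 < 48 → go left. Place as left child of 48.
Insert 4: 4 < 40 → go left; 4 < 22 → go left; 4 > 2 → go right; 4 < 7 → go left. Place as left child of 7.
Insert 43: 43 > 40 → go right; 43 < 46 → go left. Place as left child of 46.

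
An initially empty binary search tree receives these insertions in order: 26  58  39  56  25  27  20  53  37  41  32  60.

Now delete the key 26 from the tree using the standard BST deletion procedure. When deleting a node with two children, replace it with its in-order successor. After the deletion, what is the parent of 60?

26: root
58: right child of 26 (depth 1)
39: left child of 58 (depth 2)
56: right child of 39 (depth 3)
25: left child of 26 (depth 1)
27: left child of 39 (depth 3)
20: left child of 25 (depth 2)
53: left child of 56 (depth 4)
37: right child of 27 (depth 4)
41: left child of 53 (depth 5)
32: left child of 37 (depth 5)
60: right child of 58 (depth 2)

Delete 26 (two children — replace with in-order successor).
After deletion, 60's parent is 58.

58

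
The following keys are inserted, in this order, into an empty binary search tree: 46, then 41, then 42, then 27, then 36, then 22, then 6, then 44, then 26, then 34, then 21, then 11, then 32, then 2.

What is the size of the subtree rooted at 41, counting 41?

Insert 46: tree is empty, so 46 becomes the root.
Insert 41: 41 < 46 → go left. Place as left child of 46.
Insert 42: 42 < 46 → go left; 42 > 41 → go right. Place as right child of 41.
Insert 27: 27 < 46 → go left; 27 < 41 → go left. Place as left child of 41.
Insert 36: 36 < 46 → go left; 36 < 41 → go left; 36 > 27 → go right. Place as right child of 27.
Insert 22: 22 < 46 → go left; 22 < 41 → go left; 22 < 27 → go left. Place as left child of 27.
Insert 6: 6 < 46 → go left; 6 < 41 → go left; 6 < 27 → go left; 6 < 22 → go left. Place as left child of 22.
Insert 44: 44 < 46 → go left; 44 > 41 → go right; 44 > 42 → go right. Place as right child of 42.
Insert 26: 26 < 46 → go left; 26 < 41 → go left; 26 < 27 → go left; 26 > 22 → go right. Place as right child of 22.
Insert 34: 34 < 46 → go left; 34 < 41 → go left; 34 > 27 → go right; 34 < 36 → go left. Place as left child of 36.
Insert 21: 21 < 46 → go left; 21 < 41 → go left; 21 < 27 → go left; 21 < 22 → go left; 21 > 6 → go right. Place as right child of 6.
Insert 11: 11 < 46 → go left; 11 < 41 → go left; 11 < 27 → go left; 11 < 22 → go left; 11 > 6 → go right; 11 < 21 → go left. Place as left child of 21.
Insert 32: 32 < 46 → go left; 32 < 41 → go left; 32 > 27 → go right; 32 < 36 → go left; 32 < 34 → go left. Place as left child of 34.
Insert 2: 2 < 46 → go left; 2 < 41 → go left; 2 < 27 → go left; 2 < 22 → go left; 2 < 6 → go left. Place as left child of 6.

Subtree rooted at 41 contains: 41, 27, 22, 6, 2, 21, 11, 26, 36, 34, 32, 42, 44 — 13 nodes.

13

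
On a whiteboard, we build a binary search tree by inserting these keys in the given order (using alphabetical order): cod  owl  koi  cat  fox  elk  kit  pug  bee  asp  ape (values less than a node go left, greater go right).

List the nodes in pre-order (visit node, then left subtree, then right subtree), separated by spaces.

cod: root
owl: right child of cod (depth 1)
koi: left child of owl (depth 2)
cat: left child of cod (depth 1)
fox: left child of koi (depth 3)
elk: left child of fox (depth 4)
kit: right child of fox (depth 4)
pug: right child of owl (depth 2)
bee: left child of cat (depth 2)
asp: left child of bee (depth 3)
ape: left child of asp (depth 4)

cod cat bee asp ape owl koi fox elk kit pug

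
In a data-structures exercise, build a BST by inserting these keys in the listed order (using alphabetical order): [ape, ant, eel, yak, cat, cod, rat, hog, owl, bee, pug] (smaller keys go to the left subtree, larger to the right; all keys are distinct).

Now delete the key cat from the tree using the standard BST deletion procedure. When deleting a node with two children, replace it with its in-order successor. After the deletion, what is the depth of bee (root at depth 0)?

ape: root
ant: left child of ape (depth 1)
eel: right child of ape (depth 1)
yak: right child of eel (depth 2)
cat: left child of eel (depth 2)
cod: right child of cat (depth 3)
rat: left child of yak (depth 3)
hog: left child of rat (depth 4)
owl: right child of hog (depth 5)
bee: left child of cat (depth 3)
pug: right child of owl (depth 6)

Delete cat (two children — replace with in-order successor).
After deletion, path to bee: ape → eel → cod → bee.

3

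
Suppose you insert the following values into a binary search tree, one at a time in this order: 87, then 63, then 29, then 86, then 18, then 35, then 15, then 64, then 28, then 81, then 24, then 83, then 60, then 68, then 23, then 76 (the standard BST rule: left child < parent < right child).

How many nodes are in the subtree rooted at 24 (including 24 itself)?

Insert 87: tree is empty, so 87 becomes the root.
Insert 63: 63 < 87 → go left. Place as left child of 87.
Insert 29: 29 < 87 → go left; 29 < 63 → go left. Place as left child of 63.
Insert 86: 86 < 87 → go left; 86 > 63 → go right. Place as right child of 63.
Insert 18: 18 < 87 → go left; 18 < 63 → go left; 18 < 29 → go left. Place as left child of 29.
Insert 35: 35 < 87 → go left; 35 < 63 → go left; 35 > 29 → go right. Place as right child of 29.
Insert 15: 15 < 87 → go left; 15 < 63 → go left; 15 < 29 → go left; 15 < 18 → go left. Place as left child of 18.
Insert 64: 64 < 87 → go left; 64 > 63 → go right; 64 < 86 → go left. Place as left child of 86.
Insert 28: 28 < 87 → go left; 28 < 63 → go left; 28 < 29 → go left; 28 > 18 → go right. Place as right child of 18.
Insert 81: 81 < 87 → go left; 81 > 63 → go right; 81 < 86 → go left; 81 > 64 → go right. Place as right child of 64.
Insert 24: 24 < 87 → go left; 24 < 63 → go left; 24 < 29 → go left; 24 > 18 → go right; 24 < 28 → go left. Place as left child of 28.
Insert 83: 83 < 87 → go left; 83 > 63 → go right; 83 < 86 → go left; 83 > 64 → go right; 83 > 81 → go right. Place as right child of 81.
Insert 60: 60 < 87 → go left; 60 < 63 → go left; 60 > 29 → go right; 60 > 35 → go right. Place as right child of 35.
Insert 68: 68 < 87 → go left; 68 > 63 → go right; 68 < 86 → go left; 68 > 64 → go right; 68 < 81 → go left. Place as left child of 81.
Insert 23: 23 < 87 → go left; 23 < 63 → go left; 23 < 29 → go left; 23 > 18 → go right; 23 < 28 → go left; 23 < 24 → go left. Place as left child of 24.
Insert 76: 76 < 87 → go left; 76 > 63 → go right; 76 < 86 → go left; 76 > 64 → go right; 76 < 81 → go left; 76 > 68 → go right. Place as right child of 68.

Subtree rooted at 24 contains: 24, 23 — 2 nodes.

2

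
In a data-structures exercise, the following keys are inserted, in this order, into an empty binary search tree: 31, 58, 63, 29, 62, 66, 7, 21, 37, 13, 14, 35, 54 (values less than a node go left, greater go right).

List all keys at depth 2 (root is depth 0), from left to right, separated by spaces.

7 37 63

31: root
58: right child of 31 (depth 1)
63: right child of 58 (depth 2)
29: left child of 31 (depth 1)
62: left child of 63 (depth 3)
66: right child of 63 (depth 3)
7: left child of 29 (depth 2)
21: right child of 7 (depth 3)
37: left child of 58 (depth 2)
13: left child of 21 (depth 4)
14: right child of 13 (depth 5)
35: left child of 37 (depth 3)
54: right child of 37 (depth 3)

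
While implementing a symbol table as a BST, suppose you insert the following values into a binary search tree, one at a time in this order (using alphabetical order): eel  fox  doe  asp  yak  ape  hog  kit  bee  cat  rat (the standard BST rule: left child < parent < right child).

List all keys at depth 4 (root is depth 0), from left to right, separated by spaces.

cat kit

eel: root
fox: right child of eel (depth 1)
doe: left child of eel (depth 1)
asp: left child of doe (depth 2)
yak: right child of fox (depth 2)
ape: left child of asp (depth 3)
hog: left child of yak (depth 3)
kit: right child of hog (depth 4)
bee: right child of asp (depth 3)
cat: right child of bee (depth 4)
rat: right child of kit (depth 5)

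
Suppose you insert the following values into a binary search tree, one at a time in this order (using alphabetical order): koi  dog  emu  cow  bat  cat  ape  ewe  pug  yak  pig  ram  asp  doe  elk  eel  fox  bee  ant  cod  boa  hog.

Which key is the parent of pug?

koi

koi: root
dog: left child of koi (depth 1)
emu: right child of dog (depth 2)
cow: left child of dog (depth 2)
bat: left child of cow (depth 3)
cat: right child of bat (depth 4)
ape: left child of bat (depth 4)
ewe: right child of emu (depth 3)
pug: right child of koi (depth 1)
yak: right child of pug (depth 2)
pig: left child of pug (depth 2)
ram: left child of yak (depth 3)
asp: right child of ape (depth 5)
doe: right child of cow (depth 3)
elk: left child of emu (depth 3)
eel: left child of elk (depth 4)
fox: right child of ewe (depth 4)
bee: left child of cat (depth 5)
ant: left child of ape (depth 5)
cod: right child of cat (depth 5)
boa: right child of bee (depth 6)
hog: right child of fox (depth 5)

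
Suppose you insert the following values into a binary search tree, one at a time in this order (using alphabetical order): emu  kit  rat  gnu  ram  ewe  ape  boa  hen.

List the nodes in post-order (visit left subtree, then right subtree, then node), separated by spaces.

boa ape ewe hen gnu ram rat kit emu

Insert emu: tree is empty, so emu becomes the root.
Insert kit: kit > emu → go right. Place as right child of emu.
Insert rat: rat > emu → go right; rat > kit → go right. Place as right child of kit.
Insert gnu: gnu > emu → go right; gnu < kit → go left. Place as left child of kit.
Insert ram: ram > emu → go right; ram > kit → go right; ram < rat → go left. Place as left child of rat.
Insert ewe: ewe > emu → go right; ewe < kit → go left; ewe < gnu → go left. Place as left child of gnu.
Insert ape: ape < emu → go left. Place as left child of emu.
Insert boa: boa < emu → go left; boa > ape → go right. Place as right child of ape.
Insert hen: hen > emu → go right; hen < kit → go left; hen > gnu → go right. Place as right child of gnu.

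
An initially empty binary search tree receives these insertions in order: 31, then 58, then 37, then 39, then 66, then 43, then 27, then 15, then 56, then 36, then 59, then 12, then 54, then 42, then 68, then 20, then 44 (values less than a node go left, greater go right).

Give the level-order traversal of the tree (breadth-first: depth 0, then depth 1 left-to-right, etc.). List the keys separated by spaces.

31 27 58 15 37 66 12 20 36 39 59 68 43 42 56 54 44

Insert 31: tree is empty, so 31 becomes the root.
Insert 58: 58 > 31 → go right. Place as right child of 31.
Insert 37: 37 > 31 → go right; 37 < 58 → go left. Place as left child of 58.
Insert 39: 39 > 31 → go right; 39 < 58 → go left; 39 > 37 → go right. Place as right child of 37.
Insert 66: 66 > 31 → go right; 66 > 58 → go right. Place as right child of 58.
Insert 43: 43 > 31 → go right; 43 < 58 → go left; 43 > 37 → go right; 43 > 39 → go right. Place as right child of 39.
Insert 27: 27 < 31 → go left. Place as left child of 31.
Insert 15: 15 < 31 → go left; 15 < 27 → go left. Place as left child of 27.
Insert 56: 56 > 31 → go right; 56 < 58 → go left; 56 > 37 → go right; 56 > 39 → go right; 56 > 43 → go right. Place as right child of 43.
Insert 36: 36 > 31 → go right; 36 < 58 → go left; 36 < 37 → go left. Place as left child of 37.
Insert 59: 59 > 31 → go right; 59 > 58 → go right; 59 < 66 → go left. Place as left child of 66.
Insert 12: 12 < 31 → go left; 12 < 27 → go left; 12 < 15 → go left. Place as left child of 15.
Insert 54: 54 > 31 → go right; 54 < 58 → go left; 54 > 37 → go right; 54 > 39 → go right; 54 > 43 → go right; 54 < 56 → go left. Place as left child of 56.
Insert 42: 42 > 31 → go right; 42 < 58 → go left; 42 > 37 → go right; 42 > 39 → go right; 42 < 43 → go left. Place as left child of 43.
Insert 68: 68 > 31 → go right; 68 > 58 → go right; 68 > 66 → go right. Place as right child of 66.
Insert 20: 20 < 31 → go left; 20 < 27 → go left; 20 > 15 → go right. Place as right child of 15.
Insert 44: 44 > 31 → go right; 44 < 58 → go left; 44 > 37 → go right; 44 > 39 → go right; 44 > 43 → go right; 44 < 56 → go left; 44 < 54 → go left. Place as left child of 54.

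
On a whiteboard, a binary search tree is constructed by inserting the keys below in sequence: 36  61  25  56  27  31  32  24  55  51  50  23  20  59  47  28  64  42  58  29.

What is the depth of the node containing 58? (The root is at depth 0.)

36: root
61: right child of 36 (depth 1)
25: left child of 36 (depth 1)
56: left child of 61 (depth 2)
27: right child of 25 (depth 2)
31: right child of 27 (depth 3)
32: right child of 31 (depth 4)
24: left child of 25 (depth 2)
55: left child of 56 (depth 3)
51: left child of 55 (depth 4)
50: left child of 51 (depth 5)
23: left child of 24 (depth 3)
20: left child of 23 (depth 4)
59: right child of 56 (depth 3)
47: left child of 50 (depth 6)
28: left child of 31 (depth 4)
64: right child of 61 (depth 2)
42: left child of 47 (depth 7)
58: left child of 59 (depth 4)
29: right child of 28 (depth 5)

Path to 58: 36 → 61 → 56 → 59 → 58, which is 4 edges.

4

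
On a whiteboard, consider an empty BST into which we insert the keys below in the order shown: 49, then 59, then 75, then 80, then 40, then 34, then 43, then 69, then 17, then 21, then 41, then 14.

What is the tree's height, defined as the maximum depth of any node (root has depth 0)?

49: root
59: right child of 49 (depth 1)
75: right child of 59 (depth 2)
80: right child of 75 (depth 3)
40: left child of 49 (depth 1)
34: left child of 40 (depth 2)
43: right child of 40 (depth 2)
69: left child of 75 (depth 3)
17: left child of 34 (depth 3)
21: right child of 17 (depth 4)
41: left child of 43 (depth 3)
14: left child of 17 (depth 4)

The deepest node is 21 at depth 4.

4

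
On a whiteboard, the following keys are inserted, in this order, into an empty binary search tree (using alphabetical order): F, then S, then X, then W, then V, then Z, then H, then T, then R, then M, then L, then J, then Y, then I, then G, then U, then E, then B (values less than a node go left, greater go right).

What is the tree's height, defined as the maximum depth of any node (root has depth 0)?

F: root
S: right child of F (depth 1)
X: right child of S (depth 2)
W: left child of X (depth 3)
V: left child of W (depth 4)
Z: right child of X (depth 3)
H: left child of S (depth 2)
T: left child of V (depth 5)
R: right child of H (depth 3)
M: left child of R (depth 4)
L: left child of M (depth 5)
J: left child of L (depth 6)
Y: left child of Z (depth 4)
I: left child of J (depth 7)
G: left child of H (depth 3)
U: right child of T (depth 6)
E: left child of F (depth 1)
B: left child of E (depth 2)

The deepest node is I at depth 7.

7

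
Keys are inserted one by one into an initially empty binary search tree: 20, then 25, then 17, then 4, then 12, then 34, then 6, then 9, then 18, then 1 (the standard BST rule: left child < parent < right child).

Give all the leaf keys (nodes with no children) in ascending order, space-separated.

20: root
25: right child of 20 (depth 1)
17: left child of 20 (depth 1)
4: left child of 17 (depth 2)
12: right child of 4 (depth 3)
34: right child of 25 (depth 2)
6: left child of 12 (depth 4)
9: right child of 6 (depth 5)
18: right child of 17 (depth 2)
1: left child of 4 (depth 3)

1 9 18 34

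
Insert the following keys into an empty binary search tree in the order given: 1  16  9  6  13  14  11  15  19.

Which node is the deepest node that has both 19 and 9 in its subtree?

16

1: root
16: right child of 1 (depth 1)
9: left child of 16 (depth 2)
6: left child of 9 (depth 3)
13: right child of 9 (depth 3)
14: right child of 13 (depth 4)
11: left child of 13 (depth 4)
15: right child of 14 (depth 5)
19: right child of 16 (depth 2)

Path to 19: 1 → 16 → 19
Path to 9: 1 → 16 → 9
The paths share a prefix ending at 16, then split left and right.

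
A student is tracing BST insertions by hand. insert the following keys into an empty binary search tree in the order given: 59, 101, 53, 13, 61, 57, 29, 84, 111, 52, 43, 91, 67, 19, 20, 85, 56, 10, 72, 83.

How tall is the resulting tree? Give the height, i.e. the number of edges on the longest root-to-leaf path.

6

59: root
101: right child of 59 (depth 1)
53: left child of 59 (depth 1)
13: left child of 53 (depth 2)
61: left child of 101 (depth 2)
57: right child of 53 (depth 2)
29: right child of 13 (depth 3)
84: right child of 61 (depth 3)
111: right child of 101 (depth 2)
52: right child of 29 (depth 4)
43: left child of 52 (depth 5)
91: right child of 84 (depth 4)
67: left child of 84 (depth 4)
19: left child of 29 (depth 4)
20: right child of 19 (depth 5)
85: left child of 91 (depth 5)
56: left child of 57 (depth 3)
10: left child of 13 (depth 3)
72: right child of 67 (depth 5)
83: right child of 72 (depth 6)

The deepest node is 83 at depth 6.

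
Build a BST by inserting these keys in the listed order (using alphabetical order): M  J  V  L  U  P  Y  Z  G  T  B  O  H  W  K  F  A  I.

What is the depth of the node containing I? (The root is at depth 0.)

Insert M: tree is empty, so M becomes the root.
Insert J: J < M → go left. Place as left child of M.
Insert V: V > M → go right. Place as right child of M.
Insert L: L < M → go left; L > J → go right. Place as right child of J.
Insert U: U > M → go right; U < V → go left. Place as left child of V.
Insert P: P > M → go right; P < V → go left; P < U → go left. Place as left child of U.
Insert Y: Y > M → go right; Y > V → go right. Place as right child of V.
Insert Z: Z > M → go right; Z > V → go right; Z > Y → go right. Place as right child of Y.
Insert G: G < M → go left; G < J → go left. Place as left child of J.
Insert T: T > M → go right; T < V → go left; T < U → go left; T > P → go right. Place as right child of P.
Insert B: B < M → go left; B < J → go left; B < G → go left. Place as left child of G.
Insert O: O > M → go right; O < V → go left; O < U → go left; O < P → go left. Place as left child of P.
Insert H: H < M → go left; H < J → go left; H > G → go right. Place as right child of G.
Insert W: W > M → go right; W > V → go right; W < Y → go left. Place as left child of Y.
Insert K: K < M → go left; K > J → go right; K < L → go left. Place as left child of L.
Insert F: F < M → go left; F < J → go left; F < G → go left; F > B → go right. Place as right child of B.
Insert A: A < M → go left; A < J → go left; A < G → go left; A < B → go left. Place as left child of B.
Insert I: I < M → go left; I < J → go left; I > G → go right; I > H → go right. Place as right child of H.

Path to I: M → J → G → H → I, which is 4 edges.

4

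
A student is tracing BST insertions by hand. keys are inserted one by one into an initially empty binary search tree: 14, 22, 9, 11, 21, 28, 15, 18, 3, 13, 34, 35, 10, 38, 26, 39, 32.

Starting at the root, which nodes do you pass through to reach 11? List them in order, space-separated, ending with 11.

Insert 14: tree is empty, so 14 becomes the root.
Insert 22: 22 > 14 → go right. Place as right child of 14.
Insert 9: 9 < 14 → go left. Place as left child of 14.
Insert 11: 11 < 14 → go left; 11 > 9 → go right. Place as right child of 9.
Insert 21: 21 > 14 → go right; 21 < 22 → go left. Place as left child of 22.
Insert 28: 28 > 14 → go right; 28 > 22 → go right. Place as right child of 22.
Insert 15: 15 > 14 → go right; 15 < 22 → go left; 15 < 21 → go left. Place as left child of 21.
Insert 18: 18 > 14 → go right; 18 < 22 → go left; 18 < 21 → go left; 18 > 15 → go right. Place as right child of 15.
Insert 3: 3 < 14 → go left; 3 < 9 → go left. Place as left child of 9.
Insert 13: 13 < 14 → go left; 13 > 9 → go right; 13 > 11 → go right. Place as right child of 11.
Insert 34: 34 > 14 → go right; 34 > 22 → go right; 34 > 28 → go right. Place as right child of 28.
Insert 35: 35 > 14 → go right; 35 > 22 → go right; 35 > 28 → go right; 35 > 34 → go right. Place as right child of 34.
Insert 10: 10 < 14 → go left; 10 > 9 → go right; 10 < 11 → go left. Place as left child of 11.
Insert 38: 38 > 14 → go right; 38 > 22 → go right; 38 > 28 → go right; 38 > 34 → go right; 38 > 35 → go right. Place as right child of 35.
Insert 26: 26 > 14 → go right; 26 > 22 → go right; 26 < 28 → go left. Place as left child of 28.
Insert 39: 39 > 14 → go right; 39 > 22 → go right; 39 > 28 → go right; 39 > 34 → go right; 39 > 35 → go right; 39 > 38 → go right. Place as right child of 38.
Insert 32: 32 > 14 → go right; 32 > 22 → go right; 32 > 28 → go right; 32 < 34 → go left. Place as left child of 34.

14 9 11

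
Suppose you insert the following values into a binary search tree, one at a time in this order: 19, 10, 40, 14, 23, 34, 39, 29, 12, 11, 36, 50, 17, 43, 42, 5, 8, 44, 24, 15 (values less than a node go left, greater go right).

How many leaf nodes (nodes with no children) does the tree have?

19: root
10: left child of 19 (depth 1)
40: right child of 19 (depth 1)
14: right child of 10 (depth 2)
23: left child of 40 (depth 2)
34: right child of 23 (depth 3)
39: right child of 34 (depth 4)
29: left child of 34 (depth 4)
12: left child of 14 (depth 3)
11: left child of 12 (depth 4)
36: left child of 39 (depth 5)
50: right child of 40 (depth 2)
17: right child of 14 (depth 3)
43: left child of 50 (depth 3)
42: left child of 43 (depth 4)
5: left child of 10 (depth 2)
8: right child of 5 (depth 3)
44: right child of 43 (depth 4)
24: left child of 29 (depth 5)
15: left child of 17 (depth 4)

Leaves: 8, 11, 15, 24, 36, 42, 44 — 7 in total.

7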